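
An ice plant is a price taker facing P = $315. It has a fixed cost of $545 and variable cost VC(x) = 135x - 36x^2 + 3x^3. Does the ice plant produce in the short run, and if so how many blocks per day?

From TC, MC = TC'(x) = 135 - 72x + 9x^2 and AVC = VC/x = 135 - 36x + 3x^2.
The AVC parabola has its vertex at x = 36/6 = 6, where AVC = 135 - 36·6 + 3·6^2 = $27.
P = $315 exceeds min AVC = $27, so the firm stays open.
Solving P = MC: -180 - 72x + 9x^2 = 0 ⇒ x = -2 or 10. On the upward-sloping branch, x* = 10.
Check: AVC at x = 10 is $75 ≤ P, so revenue covers variable cost.
Profit = P·x − TC = 315·10 − 1295 = $1855.

Produce at x = 10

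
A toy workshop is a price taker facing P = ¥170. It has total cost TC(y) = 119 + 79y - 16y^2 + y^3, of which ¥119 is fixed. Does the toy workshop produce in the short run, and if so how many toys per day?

From TC, MC = TC'(y) = 79 - 32y + 3y^2 and AVC = VC/y = 79 - 16y + y^2.
AVC hits its minimum where MC = AVC, at y = 8, giving min AVC = 79 - 16·8 + 8^2 = ¥15.
P = ¥170 exceeds min AVC = ¥15, so the firm stays open.
Set P = MC: 170 = 79 - 32y + 3y^2 → -91 - 32y + 3y^2 = 0. The roots are y = -7/3 and y = 13; the profit-maximizing output is on the rising part of MC, so y* = 13.
Check: AVC at y = 13 is ¥40 ≤ P, so revenue covers variable cost.
Profit = P·y − TC = 170·13 − 639 = ¥1571.

Produce at y = 13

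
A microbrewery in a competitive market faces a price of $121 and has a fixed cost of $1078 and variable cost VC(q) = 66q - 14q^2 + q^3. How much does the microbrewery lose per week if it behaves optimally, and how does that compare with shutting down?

AVC = 66 - 14q + q^2; min AVC = $17 at q = 7. Since P = $121 ≥ min AVC, the firm produces.
With MC = 66 - 28q + 3q^2, P = MC on the upward-sloping part at q* = 11.
TR = 121·11 = 1331. TC = 1078 + 363 = 1441. Profit = 1331 − 1441 = -$110.
That loss of $110 beats the $1078 the firm would lose by shutting down; producing recovers $968 of fixed cost.

Profit = -$110 at q = 11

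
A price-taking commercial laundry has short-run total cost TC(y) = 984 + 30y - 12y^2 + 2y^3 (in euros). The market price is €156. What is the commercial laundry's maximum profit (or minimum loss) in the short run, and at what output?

Profit = -€200 at y = 7

AVC = 30 - 12y + 2y^2; min AVC = €12 at y = 3. Since P = €156 ≥ min AVC, the firm produces.
MC = 30 - 24y + 6y^2. Setting P = MC and taking the root on the rising branch gives y* = 7.
TR = 156·7 = 1092. TC = 984 + 308 = 1292. Profit = 1092 − 1292 = -€200.
By producing, the firm covers all variable cost plus €784 of fixed cost; shutting down would lose the full €984.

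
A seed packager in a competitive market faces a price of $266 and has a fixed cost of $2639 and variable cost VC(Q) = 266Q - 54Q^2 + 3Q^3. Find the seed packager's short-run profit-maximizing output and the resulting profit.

AVC = 266 - 54Q + 3Q^2 has its minimum $23 at Q = 9; price $266 clears that bar, so the firm operates.
MC = 266 - 108Q + 9Q^2. Setting P = MC and taking the root on the rising branch gives Q* = 12.
TR = 266·12 = 3192. TC = 2639 + 600 = 3239. Profit = 3192 − 3239 = -$47.
Shutting down would mean losing the fixed cost of $2639, so operating at a loss of $47 is better by $2592.

Profit = -$47 at Q = 12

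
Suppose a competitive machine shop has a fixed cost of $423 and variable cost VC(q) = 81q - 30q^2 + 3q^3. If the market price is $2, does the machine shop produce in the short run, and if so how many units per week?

Shut down

Variable cost is VC = 81q - 30q^2 + 3q^3, so AVC = VC/q = 81 - 30q + 3q^2 and MC = dTC/dq = 81 - 60q + 9q^2.
AVC is minimized where dAVC/dq = -30 + 6q = 0, at q = 5; min AVC = 81 - 30·5 + 3·5^2 = $6.
P = $2 lies below min AVC = $6; no output level covers variable cost.
The firm minimizes its loss by shutting down and losing only its fixed cost of $423.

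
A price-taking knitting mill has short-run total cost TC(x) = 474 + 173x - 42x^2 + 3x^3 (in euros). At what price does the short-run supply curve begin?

Short-run supply begins at min AVC. From VC = 173x - 42x^2 + 3x^3, AVC = 173 - 42x + 3x^2.
At the minimum of AVC, MC = AVC. MC = 173 - 84x + 9x^2; setting MC = AVC gives 6x^2 - 42x = 0, so x = 7. min AVC = 26.
For P < €26 the firm produces nothing.

€26 per unit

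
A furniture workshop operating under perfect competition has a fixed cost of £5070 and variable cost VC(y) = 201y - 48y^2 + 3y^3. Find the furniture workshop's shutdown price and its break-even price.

Shutdown price = £9; break-even price = £474

Shutdown price = min AVC. AVC = 201 - 48y + 3y^2, with vertex at y = 8 and minimum £9.
ATC = 5070/y + 201 - 48y + 3y^2. Setting dATC/dy = −5070/y^2 − 48 + 6y = 0 gives y = 13 (since 6·13^3 − 48·13^2 = 5070).
min ATC = 5070/13 + 201 − 48·13 + 3·13^2 = £474. That is the break-even price.
Between these two prices the firm operates at a loss; above £474 it earns a profit.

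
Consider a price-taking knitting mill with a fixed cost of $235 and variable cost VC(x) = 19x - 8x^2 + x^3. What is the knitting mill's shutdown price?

Short-run supply begins at min AVC. From VC = 19x - 8x^2 + x^3, AVC = 19 - 8x + x^2.
dAVC/dx = -8 + 2x = 0 gives x = 4. min AVC = 19 - 8·4 + 4^2 = 3.
The firm shuts down for any P below $3.

$3 per unit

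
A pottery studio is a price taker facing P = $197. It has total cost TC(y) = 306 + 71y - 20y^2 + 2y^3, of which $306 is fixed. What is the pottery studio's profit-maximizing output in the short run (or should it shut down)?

Produce at y = 9

Strip out fixed cost: VC = 71y - 20y^2 + 2y^3. Then AVC = 71 - 20y + 2y^2 and MC = 71 - 40y + 6y^2.
AVC is minimized where dAVC/dy = -20 + 4y = 0, at y = 5; min AVC = 71 - 20·5 + 2·5^2 = $21.
Because $197 ≥ $21, revenue can cover variable cost; the firm operates.
Set P = MC: 197 = 71 - 40y + 6y^2 → -126 - 40y + 6y^2 = 0. The roots are y = -7/3 and y = 9; the profit-maximizing output is on the rising part of MC, so y* = 9.
Check: AVC at y = 9 is $53 ≤ P, so revenue covers variable cost.
Profit = P·y − TC = 197·9 − 783 = $990.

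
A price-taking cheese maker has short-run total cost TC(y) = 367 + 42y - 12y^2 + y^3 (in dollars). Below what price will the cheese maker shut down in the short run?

$6 per unit

Short-run supply begins at min AVC. From VC = 42y - 12y^2 + y^3, AVC = 42 - 12y + y^2.
dAVC/dy = -12 + 2y = 0 gives y = 6. min AVC = 42 - 12·6 + 6^2 = 6.
So the shutdown price is $6.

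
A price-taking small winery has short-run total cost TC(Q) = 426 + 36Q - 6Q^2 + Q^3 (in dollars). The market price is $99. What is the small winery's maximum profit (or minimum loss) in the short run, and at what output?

Profit = -$34 at Q = 7

AVC = 36 - 6Q + Q^2 has its minimum $27 at Q = 3; price $99 clears that bar, so the firm operates.
With MC = 36 - 12Q + 3Q^2, P = MC on the upward-sloping part at Q* = 7.
TR = 99·7 = 693. TC = 426 + 301 = 727. Profit = 693 − 727 = -$34.
Shutting down would mean losing the fixed cost of $426, so operating at a loss of $34 is better by $392.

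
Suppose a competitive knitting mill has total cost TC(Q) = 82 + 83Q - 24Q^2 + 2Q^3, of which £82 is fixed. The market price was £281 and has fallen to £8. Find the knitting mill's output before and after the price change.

Output falls from 11 to 0 (the firm shuts down)

AVC = 83 - 24Q + 2Q^2, minimized at Q = 6 where min AVC = £11. MC = 83 - 48Q + 6Q^2.
At P = £281 ≥ min AVC, set P = MC on the rising branch: Q = 11.
At P = £8 < min AVC = £11, price no longer covers variable cost at any output, so the firm shuts down: Q = 0.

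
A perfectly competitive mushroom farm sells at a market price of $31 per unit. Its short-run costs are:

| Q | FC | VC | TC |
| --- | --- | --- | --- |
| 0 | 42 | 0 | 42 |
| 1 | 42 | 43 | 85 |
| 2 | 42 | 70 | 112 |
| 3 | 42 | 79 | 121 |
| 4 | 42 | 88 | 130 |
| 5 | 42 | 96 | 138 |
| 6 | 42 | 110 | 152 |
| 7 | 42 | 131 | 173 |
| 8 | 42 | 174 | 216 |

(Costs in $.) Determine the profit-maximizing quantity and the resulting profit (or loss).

Q = 7; profit = $44

Tabulate TR − TC: Q=0: -42; Q=1: -54; Q=2: -50; Q=3: -28; Q=4: -6; Q=5: 17; Q=6: 34; Q=7: 44; Q=8: 32.
Profit is maximized at Q = 7. AVC there is 131/7 = $18.71 ≤ P, so producing beats shutting down (which would give -$42).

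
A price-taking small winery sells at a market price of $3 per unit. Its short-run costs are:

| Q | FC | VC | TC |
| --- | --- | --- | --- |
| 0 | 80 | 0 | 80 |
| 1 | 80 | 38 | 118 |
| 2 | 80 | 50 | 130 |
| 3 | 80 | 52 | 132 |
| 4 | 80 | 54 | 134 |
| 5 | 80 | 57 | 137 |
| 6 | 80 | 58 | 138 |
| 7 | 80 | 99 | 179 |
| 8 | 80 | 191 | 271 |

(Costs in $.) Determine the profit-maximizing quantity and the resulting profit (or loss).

Q = 0 (shut down); profit = -$80

Compute π = P·Q − TC at each output: Q=0: -80; Q=1: -115; Q=2: -124; Q=3: -123; Q=4: -122; Q=5: -122; Q=6: -120; Q=7: -158; Q=8: -247.
Profit is highest at Q = 0. Equivalently, the lowest AVC in the table is 58/6 ≈ $9.67 at Q = 6, and P = $3 falls below it — price never covers variable cost, so the firm shuts down and loses only its fixed cost.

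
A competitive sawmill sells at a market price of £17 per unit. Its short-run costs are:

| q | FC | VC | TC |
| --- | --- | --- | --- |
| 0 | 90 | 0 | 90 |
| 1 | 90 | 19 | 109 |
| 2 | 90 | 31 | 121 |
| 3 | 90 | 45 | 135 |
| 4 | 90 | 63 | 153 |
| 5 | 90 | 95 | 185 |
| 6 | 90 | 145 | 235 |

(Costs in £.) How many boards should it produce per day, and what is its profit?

q = 3; profit = -£84

Compute π = P·q − TC at each output: q=0: -90; q=1: -92; q=2: -87; q=3: -84; q=4: -85; q=5: -100; q=6: -133.
Profit is maximized at q = 3. AVC there is 45/3 = £15 ≤ P, so producing beats shutting down (which would give -£90).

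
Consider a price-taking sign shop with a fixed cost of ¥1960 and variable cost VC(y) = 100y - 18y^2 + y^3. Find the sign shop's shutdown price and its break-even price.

AVC = 100 - 18y + y^2; minimized at y = 9, giving min AVC = ¥19. That is the shutdown price.
ATC = 1960/y + 100 - 18y + y^2. Setting dATC/dy = −1960/y^2 − 18 + 2y = 0 gives y = 14 (since 2·14^3 − 18·14^2 = 1960).
min ATC = 1960/14 + 100 − 18·14 + 14^2 = ¥184. That is the break-even price.
For ¥19 ≤ P < ¥184 the firm produces at a loss; below ¥19 it shuts down.

Shutdown price = ¥19; break-even price = ¥184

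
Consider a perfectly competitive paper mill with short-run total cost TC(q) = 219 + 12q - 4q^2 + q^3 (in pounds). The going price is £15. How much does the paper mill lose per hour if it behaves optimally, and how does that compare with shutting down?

Profit = -£201 at q = 3

AVC = 12 - 4q + q^2; min AVC = £8 at q = 2. Since P = £15 ≥ min AVC, the firm produces.
With MC = 12 - 8q + 3q^2, P = MC on the upward-sloping part at q* = 3.
TR = 15·3 = 45. TC = 219 + 27 = 246. Profit = 45 − 246 = -£201.
Shutting down would mean losing the fixed cost of £219, so operating at a loss of £201 is better by £18.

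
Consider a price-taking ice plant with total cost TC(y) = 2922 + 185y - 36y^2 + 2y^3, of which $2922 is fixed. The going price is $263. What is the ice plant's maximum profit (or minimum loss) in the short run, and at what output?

Profit = -$218 at y = 13

AVC = 185 - 36y + 2y^2 has its minimum $23 at y = 9; price $263 clears that bar, so the firm operates.
MC = 185 - 72y + 6y^2. Setting P = MC and taking the root on the rising branch gives y* = 13.
TR = 263·13 = 3419. TC = 2922 + 715 = 3637. Profit = 3419 − 3637 = -$218.
That loss of $218 beats the $2922 the firm would lose by shutting down; producing recovers $2704 of fixed cost.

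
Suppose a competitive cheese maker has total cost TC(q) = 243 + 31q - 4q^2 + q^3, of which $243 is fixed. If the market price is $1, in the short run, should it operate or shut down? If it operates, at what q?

Strip out fixed cost: VC = 31q - 4q^2 + q^3. Then AVC = 31 - 4q + q^2 and MC = 31 - 8q + 3q^2.
AVC hits its minimum where MC = AVC, at q = 2, giving min AVC = 31 - 4·2 + 2^2 = $27.
Since P = $1 < min AVC = $27, price fails to cover variable cost at any output.
Shutting down limits the loss to fixed cost, $243.

Shut down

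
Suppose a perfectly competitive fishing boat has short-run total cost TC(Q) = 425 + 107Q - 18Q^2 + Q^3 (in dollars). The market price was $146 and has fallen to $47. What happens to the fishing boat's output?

Output falls from 13 to 10

AVC = 107 - 18Q + Q^2, minimized at Q = 9 where min AVC = $26. MC = 107 - 36Q + 3Q^2.
At P = $146 ≥ min AVC, set P = MC on the rising branch: Q = 13.
At P = $47 ≥ min AVC, set P = MC: Q = 10. The firm stays open but cuts output.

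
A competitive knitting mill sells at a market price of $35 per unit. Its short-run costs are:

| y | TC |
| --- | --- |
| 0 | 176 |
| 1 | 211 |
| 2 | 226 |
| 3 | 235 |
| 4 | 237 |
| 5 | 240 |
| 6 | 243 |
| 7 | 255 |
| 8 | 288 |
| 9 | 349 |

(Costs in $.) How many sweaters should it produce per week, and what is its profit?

Profit at each row (π = 35y − TC): y=0: -176; y=1: -176; y=2: -156; y=3: -130; y=4: -97; y=5: -65; y=6: -33; y=7: -10; y=8: -8; y=9: -34.
Profit is maximized at y = 8. AVC there is 112/8 = $14 ≤ P, so producing beats shutting down (which would give -$176).

y = 8; profit = -$8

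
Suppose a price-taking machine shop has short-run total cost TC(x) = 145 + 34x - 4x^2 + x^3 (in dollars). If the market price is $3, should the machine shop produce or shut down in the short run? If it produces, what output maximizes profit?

Shut down

Variable cost is VC = 34x - 4x^2 + x^3, so AVC = VC/x = 34 - 4x + x^2 and MC = dTC/dx = 34 - 8x + 3x^2.
AVC is minimized where dAVC/dx = -4 + 2x = 0, at x = 2; min AVC = 34 - 4·2 + 2^2 = $30.
With P < min AVC ($3 < $30), every unit sold adds to the loss.
Best response: produce nothing and absorb the $145 fixed cost.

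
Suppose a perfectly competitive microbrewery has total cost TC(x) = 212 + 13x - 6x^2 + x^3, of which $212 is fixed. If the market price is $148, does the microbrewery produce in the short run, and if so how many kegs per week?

Produce at x = 9

From TC, MC = TC'(x) = 13 - 12x + 3x^2 and AVC = VC/x = 13 - 6x + x^2.
AVC hits its minimum where MC = AVC, at x = 3, giving min AVC = 13 - 6·3 + 3^2 = $4.
P = $148 exceeds min AVC = $4, so the firm stays open.
Set P = MC: 148 = 13 - 12x + 3x^2 → -135 - 12x + 3x^2 = 0. The roots are x = -5 and x = 9; the profit-maximizing output is on the rising part of MC, so x* = 9.
Check: AVC at x = 9 is $40 ≤ P, so revenue covers variable cost.
Profit = P·x − TC = 148·9 − 572 = $760.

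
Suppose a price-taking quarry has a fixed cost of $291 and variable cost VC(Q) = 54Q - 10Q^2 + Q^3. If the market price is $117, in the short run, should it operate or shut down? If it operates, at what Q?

Strip out fixed cost: VC = 54Q - 10Q^2 + Q^3. Then AVC = 54 - 10Q + Q^2 and MC = 54 - 20Q + 3Q^2.
AVC hits its minimum where MC = AVC, at Q = 5, giving min AVC = 54 - 10·5 + 5^2 = $29.
Because $117 ≥ $29, revenue can cover variable cost; the firm operates.
Set P = MC: 117 = 54 - 20Q + 3Q^2 → -63 - 20Q + 3Q^2 = 0. The roots are Q = -7/3 and Q = 9; the profit-maximizing output is on the rising part of MC, so Q* = 9.
Check: AVC at Q = 9 is $45 ≤ P, so revenue covers variable cost.
Profit = P·Q − TC = 117·9 − 696 = $357.

Produce at Q = 9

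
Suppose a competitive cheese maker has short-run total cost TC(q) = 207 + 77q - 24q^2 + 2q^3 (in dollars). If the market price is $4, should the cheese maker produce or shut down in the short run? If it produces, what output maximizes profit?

Shut down

From TC, MC = TC'(q) = 77 - 48q + 6q^2 and AVC = VC/q = 77 - 24q + 2q^2.
AVC hits its minimum where MC = AVC, at q = 6, giving min AVC = 77 - 24·6 + 2·6^2 = $5.
P = $4 lies below min AVC = $5; no output level covers variable cost.
The firm minimizes its loss by shutting down and losing only its fixed cost of $207.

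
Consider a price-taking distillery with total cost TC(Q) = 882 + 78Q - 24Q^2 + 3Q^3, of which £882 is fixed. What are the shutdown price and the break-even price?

Shutdown price = £30; break-even price = £183

AVC = 78 - 24Q + 3Q^2; minimized at Q = 4, giving min AVC = £30. That is the shutdown price.
ATC = 882/Q + 78 - 24Q + 3Q^2. Setting dATC/dQ = −882/Q^2 − 24 + 6Q = 0 gives Q = 7 (since 6·7^3 − 24·7^2 = 882).
min ATC = 882/7 + 78 − 24·7 + 3·7^2 = £183. That is the break-even price.
Between these two prices the firm operates at a loss; above £183 it earns a profit.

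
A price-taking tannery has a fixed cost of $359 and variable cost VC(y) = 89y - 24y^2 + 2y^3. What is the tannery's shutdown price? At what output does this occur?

$17 per unit, at y = 6

The firm shuts down when price falls below the minimum of average variable cost. AVC = VC/y = 89 - 24y + 2y^2.
At the minimum of AVC, MC = AVC. MC = 89 - 48y + 6y^2; setting MC = AVC gives 4y^2 - 24y = 0, so y = 6. min AVC = 17.
For P < $17 the firm produces nothing.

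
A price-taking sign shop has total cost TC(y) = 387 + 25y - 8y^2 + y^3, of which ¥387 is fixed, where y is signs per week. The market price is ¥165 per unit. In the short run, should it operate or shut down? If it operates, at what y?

Produce at y = 10

Strip out fixed cost: VC = 25y - 8y^2 + y^3. Then AVC = 25 - 8y + y^2 and MC = 25 - 16y + 3y^2.
AVC hits its minimum where MC = AVC, at y = 4, giving min AVC = 25 - 8·4 + 4^2 = ¥9.
Since P = ¥165 ≥ min AVC = ¥9, price covers variable cost and the firm should produce.
P = MC gives -140 - 16y + 3y^2 = 0, with roots -14/3 and 10. Take the larger (rising MC): y* = 10.
Check: AVC at y = 10 is ¥45 ≤ P, so revenue covers variable cost.
Profit = P·y − TC = 165·10 − 837 = ¥813.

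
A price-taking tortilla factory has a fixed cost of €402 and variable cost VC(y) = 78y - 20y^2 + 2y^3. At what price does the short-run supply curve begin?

Short-run supply begins at min AVC. From VC = 78y - 20y^2 + 2y^3, AVC = 78 - 20y + 2y^2.
dAVC/dy = -20 + 4y = 0 gives y = 5. min AVC = 78 - 20·5 + 2·5^2 = 28.
For P < €28 the firm produces nothing.

€28 per unit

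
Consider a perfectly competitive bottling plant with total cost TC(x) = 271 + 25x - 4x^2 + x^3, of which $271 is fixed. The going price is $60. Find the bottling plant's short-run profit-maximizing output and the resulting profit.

AVC = 25 - 4x + x^2; min AVC = $21 at x = 2. Since P = $60 ≥ min AVC, the firm produces.
MC = 25 - 8x + 3x^2. Setting P = MC and taking the root on the rising branch gives x* = 5.
TR = 60·5 = 300. TC = 271 + 150 = 421. Profit = 300 − 421 = -$121.
By producing, the firm covers all variable cost plus $150 of fixed cost; shutting down would lose the full $271.

Profit = -$121 at x = 5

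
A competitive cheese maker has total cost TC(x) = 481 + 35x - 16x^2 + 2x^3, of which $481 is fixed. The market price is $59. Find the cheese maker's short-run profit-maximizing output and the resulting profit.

Profit = -$193 at x = 6

AVC = 35 - 16x + 2x^2 has its minimum $3 at x = 4; price $59 clears that bar, so the firm operates.
With MC = 35 - 32x + 6x^2, P = MC on the upward-sloping part at x* = 6.
TR = 59·6 = 354. TC = 481 + 66 = 547. Profit = 354 − 547 = -$193.
Shutting down would mean losing the fixed cost of $481, so operating at a loss of $193 is better by $288.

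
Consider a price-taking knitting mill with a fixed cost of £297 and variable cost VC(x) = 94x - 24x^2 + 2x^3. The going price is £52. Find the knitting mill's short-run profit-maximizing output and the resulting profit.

AVC = 94 - 24x + 2x^2; min AVC = £22 at x = 6. Since P = £52 ≥ min AVC, the firm produces.
MC = 94 - 48x + 6x^2. Setting P = MC and taking the root on the rising branch gives x* = 7.
TR = 52·7 = 364. TC = 297 + 168 = 465. Profit = 364 − 465 = -£101.
That loss of £101 beats the £297 the firm would lose by shutting down; producing recovers £196 of fixed cost.

Profit = -£101 at x = 7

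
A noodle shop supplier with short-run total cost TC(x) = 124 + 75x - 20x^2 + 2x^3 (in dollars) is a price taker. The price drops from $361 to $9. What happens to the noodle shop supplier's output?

AVC = 75 - 20x + 2x^2, minimized at x = 5 where min AVC = $25. MC = 75 - 40x + 6x^2.
With P = $361 above the shutdown price, P = MC gives x = 11.
At P = $9 < min AVC = $25, price no longer covers variable cost at any output, so the firm shuts down: x = 0.

Output falls from 11 to 0 (the firm shuts down)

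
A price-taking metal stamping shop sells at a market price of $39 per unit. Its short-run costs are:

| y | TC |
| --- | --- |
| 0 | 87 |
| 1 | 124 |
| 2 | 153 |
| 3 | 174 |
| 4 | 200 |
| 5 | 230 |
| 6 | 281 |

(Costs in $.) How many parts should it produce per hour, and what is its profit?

y = 5; profit = -$35

Profit at each row (π = 39y − TC): y=0: -87; y=1: -85; y=2: -75; y=3: -57; y=4: -44; y=5: -35; y=6: -47.
Profit is maximized at y = 5. AVC there is 143/5 = $28.60 ≤ P, so producing beats shutting down (which would give -$87).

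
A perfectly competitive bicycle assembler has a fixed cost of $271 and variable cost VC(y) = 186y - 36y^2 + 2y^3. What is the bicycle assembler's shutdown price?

Short-run supply begins at min AVC. From VC = 186y - 36y^2 + 2y^3, AVC = 186 - 36y + 2y^2.
dAVC/dy = -36 + 4y = 0 gives y = 9. min AVC = 186 - 36·9 + 2·9^2 = 24.
So the shutdown price is $24.

$24 per unit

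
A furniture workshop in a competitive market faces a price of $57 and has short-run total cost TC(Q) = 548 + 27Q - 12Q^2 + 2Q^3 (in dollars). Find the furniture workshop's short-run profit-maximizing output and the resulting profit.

Profit = -$348 at Q = 5

AVC = 27 - 12Q + 2Q^2; min AVC = $9 at Q = 3. Since P = $57 ≥ min AVC, the firm produces.
MC = 27 - 24Q + 6Q^2. Setting P = MC and taking the root on the rising branch gives Q* = 5.
TR = 57·5 = 285. TC = 548 + 85 = 633. Profit = 285 − 633 = -$348.
That loss of $348 beats the $548 the firm would lose by shutting down; producing recovers $200 of fixed cost.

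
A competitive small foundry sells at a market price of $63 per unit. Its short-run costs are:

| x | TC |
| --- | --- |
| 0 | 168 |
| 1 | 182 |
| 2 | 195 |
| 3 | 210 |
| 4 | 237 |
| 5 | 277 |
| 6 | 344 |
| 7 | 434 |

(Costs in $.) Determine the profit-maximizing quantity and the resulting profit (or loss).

x = 5; profit = $38

Profit at each row (π = 63x − TC): x=0: -168; x=1: -119; x=2: -69; x=3: -21; x=4: 15; x=5: 38; x=6: 34; x=7: 7.
Profit is maximized at x = 5. AVC there is 109/5 = $21.80 ≤ P, so producing beats shutting down (which would give -$168).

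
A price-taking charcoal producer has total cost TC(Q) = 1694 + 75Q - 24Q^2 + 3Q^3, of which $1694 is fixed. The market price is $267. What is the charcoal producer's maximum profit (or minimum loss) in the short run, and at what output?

AVC = 75 - 24Q + 3Q^2; min AVC = $27 at Q = 4. Since P = $267 ≥ min AVC, the firm produces.
MC = 75 - 48Q + 9Q^2. Setting P = MC and taking the root on the rising branch gives Q* = 8.
TR = 267·8 = 2136. TC = 1694 + 600 = 2294. Profit = 2136 − 2294 = -$158.
That loss of $158 beats the $1694 the firm would lose by shutting down; producing recovers $1536 of fixed cost.

Profit = -$158 at Q = 8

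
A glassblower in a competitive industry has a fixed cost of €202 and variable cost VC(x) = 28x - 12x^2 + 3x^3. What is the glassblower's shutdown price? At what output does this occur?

€16 per unit, at x = 2

The firm shuts down when price falls below the minimum of average variable cost. AVC = VC/x = 28 - 12x + 3x^2.
At the minimum of AVC, MC = AVC. MC = 28 - 24x + 9x^2; setting MC = AVC gives 6x^2 - 12x = 0, so x = 2. min AVC = 16.
So the shutdown price is €16.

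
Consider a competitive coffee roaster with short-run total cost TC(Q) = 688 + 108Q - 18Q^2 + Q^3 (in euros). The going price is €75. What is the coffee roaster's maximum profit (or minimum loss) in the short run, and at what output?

Profit = -€204 at Q = 11

AVC = 108 - 18Q + Q^2 has its minimum €27 at Q = 9; price €75 clears that bar, so the firm operates.
MC = 108 - 36Q + 3Q^2. Setting P = MC and taking the root on the rising branch gives Q* = 11.
TR = 75·11 = 825. TC = 688 + 341 = 1029. Profit = 825 − 1029 = -€204.
Shutting down would mean losing the fixed cost of €688, so operating at a loss of €204 is better by €484.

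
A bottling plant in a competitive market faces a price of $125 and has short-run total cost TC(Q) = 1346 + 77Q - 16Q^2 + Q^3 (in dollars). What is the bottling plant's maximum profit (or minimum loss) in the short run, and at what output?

AVC = 77 - 16Q + Q^2; min AVC = $13 at Q = 8. Since P = $125 ≥ min AVC, the firm produces.
MC = 77 - 32Q + 3Q^2. Setting P = MC and taking the root on the rising branch gives Q* = 12.
TR = 125·12 = 1500. TC = 1346 + 348 = 1694. Profit = 1500 − 1694 = -$194.
That loss of $194 beats the $1346 the firm would lose by shutting down; producing recovers $1152 of fixed cost.

Profit = -$194 at Q = 12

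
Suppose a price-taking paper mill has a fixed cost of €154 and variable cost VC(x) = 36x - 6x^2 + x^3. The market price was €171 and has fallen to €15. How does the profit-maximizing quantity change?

Output falls from 9 to 0 (the firm shuts down)

MC = 36 - 12x + 3x^2; the shutdown threshold is min AVC = €27 (at x = 3).
At P = €171 ≥ min AVC, set P = MC on the rising branch: x = 9.
At P = €15 < min AVC = €27, price no longer covers variable cost at any output, so the firm shuts down: x = 0.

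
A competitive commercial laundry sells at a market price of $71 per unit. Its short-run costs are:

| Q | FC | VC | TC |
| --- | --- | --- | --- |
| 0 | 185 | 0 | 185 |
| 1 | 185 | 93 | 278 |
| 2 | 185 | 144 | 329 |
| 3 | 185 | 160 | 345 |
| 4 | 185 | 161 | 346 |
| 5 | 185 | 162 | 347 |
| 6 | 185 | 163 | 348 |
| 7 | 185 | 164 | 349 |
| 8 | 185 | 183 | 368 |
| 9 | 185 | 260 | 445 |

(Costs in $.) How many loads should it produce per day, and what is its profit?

Q = 8; profit = $200

Tabulate TR − TC: Q=0: -185; Q=1: -207; Q=2: -187; Q=3: -132; Q=4: -62; Q=5: 8; Q=6: 78; Q=7: 148; Q=8: 200; Q=9: 194.
Profit is maximized at Q = 8. AVC there is 183/8 = $22.88 ≤ P, so producing beats shutting down (which would give -$185).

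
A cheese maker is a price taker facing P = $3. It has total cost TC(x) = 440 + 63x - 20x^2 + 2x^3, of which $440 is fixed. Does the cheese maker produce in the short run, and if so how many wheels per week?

Variable cost is VC = 63x - 20x^2 + 2x^3, so AVC = VC/x = 63 - 20x + 2x^2 and MC = dTC/dx = 63 - 40x + 6x^2.
The AVC parabola has its vertex at x = 20/4 = 5, where AVC = 63 - 20·5 + 2·5^2 = $13.
P = $3 lies below min AVC = $13; no output level covers variable cost.
The firm minimizes its loss by shutting down and losing only its fixed cost of $440.

Shut down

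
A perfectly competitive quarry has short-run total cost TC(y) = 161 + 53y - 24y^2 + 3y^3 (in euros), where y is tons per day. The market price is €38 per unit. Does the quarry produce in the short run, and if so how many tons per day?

From TC, MC = TC'(y) = 53 - 48y + 9y^2 and AVC = VC/y = 53 - 24y + 3y^2.
The AVC parabola has its vertex at y = 24/6 = 4, where AVC = 53 - 24·4 + 3·4^2 = €5.
Since P = €38 ≥ min AVC = €5, price covers variable cost and the firm should produce.
P = MC gives 15 - 48y + 9y^2 = 0, with roots 1/3 and 5. Take the larger (rising MC): y* = 5.
Check: AVC at y = 5 is €8 ≤ P, so revenue covers variable cost.
Profit = P·y − TC = 38·5 − 201 = -€11, a loss, but smaller than the €161 fixed cost the firm would lose by shutting down.

Produce at y = 5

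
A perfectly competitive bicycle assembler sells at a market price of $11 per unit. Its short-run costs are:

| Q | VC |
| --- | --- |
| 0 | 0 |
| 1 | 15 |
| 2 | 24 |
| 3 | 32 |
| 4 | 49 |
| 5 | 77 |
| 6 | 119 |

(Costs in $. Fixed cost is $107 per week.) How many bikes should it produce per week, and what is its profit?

Profit at each row (π = 11Q − TC): Q=0: -107; Q=1: -111; Q=2: -109; Q=3: -106; Q=4: -112; Q=5: -129; Q=6: -160.
Profit is maximized at Q = 3. AVC there is 32/3 = $10.67 ≤ P, so producing beats shutting down (which would give -$107).

Q = 3; profit = -$106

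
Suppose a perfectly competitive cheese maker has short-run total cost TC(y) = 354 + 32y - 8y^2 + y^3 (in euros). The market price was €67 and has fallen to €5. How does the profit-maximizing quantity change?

MC = 32 - 16y + 3y^2; the shutdown threshold is min AVC = €16 (at y = 4).
With P = €67 above the shutdown price, P = MC gives y = 7.
At P = €5 < min AVC = €16, price no longer covers variable cost at any output, so the firm shuts down: y = 0.

Output falls from 7 to 0 (the firm shuts down)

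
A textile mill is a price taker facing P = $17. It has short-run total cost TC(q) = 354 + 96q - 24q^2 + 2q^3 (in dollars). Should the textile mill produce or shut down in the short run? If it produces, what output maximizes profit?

Variable cost is VC = 96q - 24q^2 + 2q^3, so AVC = VC/q = 96 - 24q + 2q^2 and MC = dTC/dq = 96 - 48q + 6q^2.
AVC hits its minimum where MC = AVC, at q = 6, giving min AVC = 96 - 24·6 + 2·6^2 = $24.
P = $17 lies below min AVC = $24; no output level covers variable cost.
Shutting down limits the loss to fixed cost, $354.

Shut down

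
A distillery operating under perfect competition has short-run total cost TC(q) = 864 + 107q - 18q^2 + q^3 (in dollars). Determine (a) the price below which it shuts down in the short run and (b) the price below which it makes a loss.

Shutdown price = min AVC. AVC = 107 - 18q + q^2, with vertex at q = 9 and minimum $26.
ATC = 864/q + 107 - 18q + q^2. Setting dATC/dq = −864/q^2 − 18 + 2q = 0 gives q = 12 (since 2·12^3 − 18·12^2 = 864).
min ATC = 864/12 + 107 − 18·12 + 12^2 = $107. That is the break-even price.
For $26 ≤ P < $107 the firm produces at a loss; below $26 it shuts down.

Shutdown price = $26; break-even price = $107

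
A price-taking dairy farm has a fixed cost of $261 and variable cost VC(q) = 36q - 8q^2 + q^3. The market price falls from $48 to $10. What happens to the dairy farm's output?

Output falls from 6 to 0 (the firm shuts down)

AVC = 36 - 8q + q^2, minimized at q = 4 where min AVC = $20. MC = 36 - 16q + 3q^2.
At P = $48 ≥ min AVC, set P = MC on the rising branch: q = 6.
At P = $10 < min AVC = $20, price no longer covers variable cost at any output, so the firm shuts down: q = 0.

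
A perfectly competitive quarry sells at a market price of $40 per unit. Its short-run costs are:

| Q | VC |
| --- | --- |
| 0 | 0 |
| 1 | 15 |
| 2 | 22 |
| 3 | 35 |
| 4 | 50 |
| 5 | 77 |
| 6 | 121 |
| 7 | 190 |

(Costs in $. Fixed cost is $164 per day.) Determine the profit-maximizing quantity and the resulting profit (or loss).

Compute π = P·Q − TC at each output: Q=0: -164; Q=1: -139; Q=2: -106; Q=3: -79; Q=4: -54; Q=5: -41; Q=6: -45; Q=7: -74.
Profit is maximized at Q = 5. AVC there is 77/5 = $15.40 ≤ P, so producing beats shutting down (which would give -$164).

Q = 5; profit = -$41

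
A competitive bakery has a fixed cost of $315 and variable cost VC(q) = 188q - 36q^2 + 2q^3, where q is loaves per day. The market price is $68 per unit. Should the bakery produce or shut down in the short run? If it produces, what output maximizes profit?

From TC, MC = TC'(q) = 188 - 72q + 6q^2 and AVC = VC/q = 188 - 36q + 2q^2.
AVC is minimized where dAVC/dq = -36 + 4q = 0, at q = 9; min AVC = 188 - 36·9 + 2·9^2 = $26.
Because $68 ≥ $26, revenue can cover variable cost; the firm operates.
Solving P = MC: 120 - 72q + 6q^2 = 0 ⇒ q = 2 or 10. On the upward-sloping branch, q* = 10.
Check: AVC at q = 10 is $28 ≤ P, so revenue covers variable cost.
Profit = P·q − TC = 68·10 − 595 = $85.

Produce at q = 10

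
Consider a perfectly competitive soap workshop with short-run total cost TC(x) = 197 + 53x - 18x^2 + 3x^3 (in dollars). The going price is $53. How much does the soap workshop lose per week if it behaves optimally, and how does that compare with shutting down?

AVC = 53 - 18x + 3x^2; min AVC = $26 at x = 3. Since P = $53 ≥ min AVC, the firm produces.
With MC = 53 - 36x + 9x^2, P = MC on the upward-sloping part at x* = 4.
TR = 53·4 = 212. TC = 197 + 116 = 313. Profit = 212 − 313 = -$101.
Shutting down would mean losing the fixed cost of $197, so operating at a loss of $101 is better by $96.

Profit = -$101 at x = 4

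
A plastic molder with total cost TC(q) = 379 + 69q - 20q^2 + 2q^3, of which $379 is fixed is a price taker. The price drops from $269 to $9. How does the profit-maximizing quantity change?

Output falls from 10 to 0 (the firm shuts down)

AVC = 69 - 20q + 2q^2, minimized at q = 5 where min AVC = $19. MC = 69 - 40q + 6q^2.
With P = $269 above the shutdown price, P = MC gives q = 10.
At P = $9 < min AVC = $19, price no longer covers variable cost at any output, so the firm shuts down: q = 0.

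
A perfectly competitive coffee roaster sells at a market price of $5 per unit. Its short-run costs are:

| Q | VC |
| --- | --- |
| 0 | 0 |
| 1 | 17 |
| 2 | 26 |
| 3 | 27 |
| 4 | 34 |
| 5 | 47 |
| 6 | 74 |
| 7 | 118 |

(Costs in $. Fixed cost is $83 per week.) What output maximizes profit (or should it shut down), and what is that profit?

Profit at each row (π = 5Q − TC): Q=0: -83; Q=1: -95; Q=2: -99; Q=3: -95; Q=4: -97; Q=5: -105; Q=6: -127; Q=7: -166.
Profit is highest at Q = 0. Equivalently, the lowest AVC in the table is 34/4 ≈ $8.50 at Q = 4, and P = $5 falls below it — price never covers variable cost, so the firm shuts down and loses only its fixed cost.

Q = 0 (shut down); profit = -$83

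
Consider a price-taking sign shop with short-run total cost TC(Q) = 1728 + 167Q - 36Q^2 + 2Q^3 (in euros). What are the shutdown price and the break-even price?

Shutdown price = min AVC. AVC = 167 - 36Q + 2Q^2, with vertex at Q = 9 and minimum €5.
ATC = 1728/Q + 167 - 36Q + 2Q^2. Setting dATC/dQ = −1728/Q^2 − 36 + 4Q = 0 gives Q = 12 (since 4·12^3 − 36·12^2 = 1728).
min ATC = 1728/12 + 167 − 36·12 + 2·12^2 = €167. That is the break-even price.
Between these two prices the firm operates at a loss; above €167 it earns a profit.

Shutdown price = €5; break-even price = €167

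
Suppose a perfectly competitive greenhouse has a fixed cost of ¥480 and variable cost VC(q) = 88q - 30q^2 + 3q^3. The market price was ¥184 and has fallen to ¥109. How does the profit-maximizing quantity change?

Output falls from 8 to 7

AVC = 88 - 30q + 3q^2, minimized at q = 5 where min AVC = ¥13. MC = 88 - 60q + 9q^2.
At P = ¥184 ≥ min AVC, set P = MC on the rising branch: q = 8.
At P = ¥109 ≥ min AVC, set P = MC: q = 7. The firm stays open but cuts output.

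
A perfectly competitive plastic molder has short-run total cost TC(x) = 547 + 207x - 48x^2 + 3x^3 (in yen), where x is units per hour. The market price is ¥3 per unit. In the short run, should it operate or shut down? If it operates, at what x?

Shut down

Strip out fixed cost: VC = 207x - 48x^2 + 3x^3. Then AVC = 207 - 48x + 3x^2 and MC = 207 - 96x + 9x^2.
AVC hits its minimum where MC = AVC, at x = 8, giving min AVC = 207 - 48·8 + 3·8^2 = ¥15.
Since P = ¥3 < min AVC = ¥15, price fails to cover variable cost at any output.
Best response: produce nothing and absorb the ¥547 fixed cost.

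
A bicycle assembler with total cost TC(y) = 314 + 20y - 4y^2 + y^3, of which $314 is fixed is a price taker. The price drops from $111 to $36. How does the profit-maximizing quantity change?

Output falls from 7 to 4

AVC = 20 - 4y + y^2, minimized at y = 2 where min AVC = $16. MC = 20 - 8y + 3y^2.
At P = $111 ≥ min AVC, set P = MC on the rising branch: y = 7.
At P = $36 ≥ min AVC, set P = MC: y = 4. The firm stays open but cuts output.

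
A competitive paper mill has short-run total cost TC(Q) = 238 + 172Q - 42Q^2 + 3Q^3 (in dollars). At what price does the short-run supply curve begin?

$25 per unit

The firm shuts down when price falls below the minimum of average variable cost. AVC = VC/Q = 172 - 42Q + 3Q^2.
At the minimum of AVC, MC = AVC. MC = 172 - 84Q + 9Q^2; setting MC = AVC gives 6Q^2 - 42Q = 0, so Q = 7. min AVC = 25.
The firm shuts down for any P below $25.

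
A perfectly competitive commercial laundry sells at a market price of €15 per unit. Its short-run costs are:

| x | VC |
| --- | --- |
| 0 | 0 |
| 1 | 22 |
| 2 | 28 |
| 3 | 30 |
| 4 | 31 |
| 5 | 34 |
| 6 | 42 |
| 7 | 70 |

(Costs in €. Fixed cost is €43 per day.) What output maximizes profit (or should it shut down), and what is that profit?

x = 6; profit = €5

Profit at each row (π = 15x − TC): x=0: -43; x=1: -50; x=2: -41; x=3: -28; x=4: -14; x=5: -2; x=6: 5; x=7: -8.
Profit is maximized at x = 6. AVC there is 42/6 = €7 ≤ P, so producing beats shutting down (which would give -€43).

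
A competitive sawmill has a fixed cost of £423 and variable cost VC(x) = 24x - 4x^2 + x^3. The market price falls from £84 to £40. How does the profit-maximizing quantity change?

MC = 24 - 8x + 3x^2; the shutdown threshold is min AVC = £20 (at x = 2).
At P = £84 ≥ min AVC, set P = MC on the rising branch: x = 6.
At P = £40 ≥ min AVC, set P = MC: x = 4. The firm stays open but cuts output.

Output falls from 6 to 4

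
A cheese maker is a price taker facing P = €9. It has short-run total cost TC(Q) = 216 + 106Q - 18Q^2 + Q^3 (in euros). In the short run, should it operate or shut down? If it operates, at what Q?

Shut down

Variable cost is VC = 106Q - 18Q^2 + Q^3, so AVC = VC/Q = 106 - 18Q + Q^2 and MC = dTC/dQ = 106 - 36Q + 3Q^2.
AVC is minimized where dAVC/dQ = -18 + 2Q = 0, at Q = 9; min AVC = 106 - 18·9 + 9^2 = €25.
P = €9 lies below min AVC = €25; no output level covers variable cost.
Best response: produce nothing and absorb the €216 fixed cost.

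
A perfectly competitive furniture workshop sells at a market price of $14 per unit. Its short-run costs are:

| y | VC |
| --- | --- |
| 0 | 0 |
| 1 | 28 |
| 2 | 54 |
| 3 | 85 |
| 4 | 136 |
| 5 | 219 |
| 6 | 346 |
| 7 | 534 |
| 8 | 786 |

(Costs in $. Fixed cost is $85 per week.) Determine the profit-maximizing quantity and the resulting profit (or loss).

Profit at each row (π = 14y − TC): y=0: -85; y=1: -99; y=2: -111; y=3: -128; y=4: -165; y=5: -234; y=6: -347; y=7: -521; y=8: -759.
Profit is highest at y = 0. Equivalently, the lowest AVC in the table is 54/2 ≈ $27 at y = 2, and P = $14 falls below it — price never covers variable cost, so the firm shuts down and loses only its fixed cost.

y = 0 (shut down); profit = -$85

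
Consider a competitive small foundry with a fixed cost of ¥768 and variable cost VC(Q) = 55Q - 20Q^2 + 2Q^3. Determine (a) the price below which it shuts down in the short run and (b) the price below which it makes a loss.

AVC = 55 - 20Q + 2Q^2; minimized at Q = 5, giving min AVC = ¥5. That is the shutdown price.
ATC = 768/Q + 55 - 20Q + 2Q^2. Setting dATC/dQ = −768/Q^2 − 20 + 4Q = 0 gives Q = 8 (since 4·8^3 − 20·8^2 = 768).
min ATC = 768/8 + 55 − 20·8 + 2·8^2 = ¥119. That is the break-even price.
Between these two prices the firm operates at a loss; above ¥119 it earns a profit.

Shutdown price = ¥5; break-even price = ¥119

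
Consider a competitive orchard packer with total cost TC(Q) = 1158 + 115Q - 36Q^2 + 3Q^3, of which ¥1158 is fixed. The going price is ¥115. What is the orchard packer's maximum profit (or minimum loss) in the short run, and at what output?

AVC = 115 - 36Q + 3Q^2; min AVC = ¥7 at Q = 6. Since P = ¥115 ≥ min AVC, the firm produces.
With MC = 115 - 72Q + 9Q^2, P = MC on the upward-sloping part at Q* = 8.
TR = 115·8 = 920. TC = 1158 + 152 = 1310. Profit = 920 − 1310 = -¥390.
That loss of ¥390 beats the ¥1158 the firm would lose by shutting down; producing recovers ¥768 of fixed cost.

Profit = -¥390 at Q = 8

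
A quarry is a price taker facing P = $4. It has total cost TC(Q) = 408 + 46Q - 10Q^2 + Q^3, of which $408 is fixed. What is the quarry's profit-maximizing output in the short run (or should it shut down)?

Shut down

Variable cost is VC = 46Q - 10Q^2 + Q^3, so AVC = VC/Q = 46 - 10Q + Q^2 and MC = dTC/dQ = 46 - 20Q + 3Q^2.
AVC is minimized where dAVC/dQ = -10 + 2Q = 0, at Q = 5; min AVC = 46 - 10·5 + 5^2 = $21.
P = $4 lies below min AVC = $21; no output level covers variable cost.
Best response: produce nothing and absorb the $408 fixed cost.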